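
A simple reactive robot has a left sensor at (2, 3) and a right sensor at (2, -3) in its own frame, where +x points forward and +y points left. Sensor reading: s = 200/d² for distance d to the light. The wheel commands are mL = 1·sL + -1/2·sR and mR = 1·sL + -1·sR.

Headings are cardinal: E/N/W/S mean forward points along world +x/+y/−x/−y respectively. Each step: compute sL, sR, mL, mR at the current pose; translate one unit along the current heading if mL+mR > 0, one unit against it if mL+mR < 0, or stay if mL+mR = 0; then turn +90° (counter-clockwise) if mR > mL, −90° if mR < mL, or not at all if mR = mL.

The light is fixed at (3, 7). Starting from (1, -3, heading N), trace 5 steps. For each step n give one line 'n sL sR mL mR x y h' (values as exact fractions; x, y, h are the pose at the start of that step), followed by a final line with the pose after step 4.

n=0: pose=(1,-3,N); sL=200/89, sR=40/13; mL=820/1157, mR=-960/1157; mL+mR=-140/1157 → advance -1; mR−mL=-20/13 → turn -1·90°
n=1: pose=(1,-4,E); sL=25/8, sR=50/49; mL=1025/392, mR=825/392; mL+mR=925/196 → advance +1; mR−mL=-25/49 → turn -1·90°
n=2: pose=(2,-4,S); sL=200/173, sR=40/37; mL=3940/6401, mR=480/6401; mL+mR=4420/6401 → advance +1; mR−mL=-20/37 → turn -1·90°
n=3: pose=(2,-5,W); sL=100/117, sR=20/9; mL=-10/39, mR=-160/117; mL+mR=-190/117 → advance -1; mR−mL=-10/9 → turn -1·90°
n=4: pose=(3,-5,N); sL=200/109, sR=200/109; mL=100/109, mR=0; mL+mR=100/109 → advance +1; mR−mL=-100/109 → turn -1·90°

0 200/89 40/13 820/1157 -960/1157 1 -3 N
1 25/8 50/49 1025/392 825/392 1 -4 E
2 200/173 40/37 3940/6401 480/6401 2 -4 S
3 100/117 20/9 -10/39 -160/117 2 -5 W
4 200/109 200/109 100/109 0 3 -5 N
final 3 -4 E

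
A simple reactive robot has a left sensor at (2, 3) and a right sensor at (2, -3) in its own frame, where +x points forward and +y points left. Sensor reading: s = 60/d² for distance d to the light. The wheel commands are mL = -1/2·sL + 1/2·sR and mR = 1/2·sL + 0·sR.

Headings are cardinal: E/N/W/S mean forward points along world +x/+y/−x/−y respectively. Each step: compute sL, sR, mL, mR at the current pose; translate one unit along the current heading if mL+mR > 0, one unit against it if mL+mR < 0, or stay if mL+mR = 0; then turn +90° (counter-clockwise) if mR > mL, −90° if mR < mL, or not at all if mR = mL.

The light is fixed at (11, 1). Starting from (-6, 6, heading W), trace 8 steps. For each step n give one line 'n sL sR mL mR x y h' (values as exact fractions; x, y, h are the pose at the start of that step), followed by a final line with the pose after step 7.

0 12/73 12/85 -72/6205 6/73 -6 6 W
1 10/39 2/15 -4/65 5/39 -7 6 S
2 12/61 60/257 288/15677 6/61 -7 5 E
3 15/109 15/58 765/12644 15/218 -6 5 N
4 12/73 12/85 -72/6205 6/73 -6 6 W
5 10/39 2/15 -4/65 5/39 -7 6 S
6 12/61 60/257 288/15677 6/61 -7 5 E
7 15/109 15/58 765/12644 15/218 -6 5 N
final -6 6 W

n=0: pose=(-6,6,W); sL=12/73, sR=12/85; mL=-72/6205, mR=6/73; mL+mR=6/85 → advance +1; mR−mL=582/6205 → turn +1·90°
n=1: pose=(-7,6,S); sL=10/39, sR=2/15; mL=-4/65, mR=5/39; mL+mR=1/15 → advance +1; mR−mL=37/195 → turn +1·90°
n=2: pose=(-7,5,E); sL=12/61, sR=60/257; mL=288/15677, mR=6/61; mL+mR=30/257 → advance +1; mR−mL=1254/15677 → turn +1·90°
n=3: pose=(-6,5,N); sL=15/109, sR=15/58; mL=765/12644, mR=15/218; mL+mR=15/116 → advance +1; mR−mL=105/12644 → turn +1·90°
n=4: pose=(-6,6,W); sL=12/73, sR=12/85; mL=-72/6205, mR=6/73; mL+mR=6/85 → advance +1; mR−mL=582/6205 → turn +1·90°
n=5: pose=(-7,6,S); sL=10/39, sR=2/15; mL=-4/65, mR=5/39; mL+mR=1/15 → advance +1; mR−mL=37/195 → turn +1·90°
n=6: pose=(-7,5,E); sL=12/61, sR=60/257; mL=288/15677, mR=6/61; mL+mR=30/257 → advance +1; mR−mL=1254/15677 → turn +1·90°
n=7: pose=(-6,5,N); sL=15/109, sR=15/58; mL=765/12644, mR=15/218; mL+mR=15/116 → advance +1; mR−mL=105/12644 → turn +1·90°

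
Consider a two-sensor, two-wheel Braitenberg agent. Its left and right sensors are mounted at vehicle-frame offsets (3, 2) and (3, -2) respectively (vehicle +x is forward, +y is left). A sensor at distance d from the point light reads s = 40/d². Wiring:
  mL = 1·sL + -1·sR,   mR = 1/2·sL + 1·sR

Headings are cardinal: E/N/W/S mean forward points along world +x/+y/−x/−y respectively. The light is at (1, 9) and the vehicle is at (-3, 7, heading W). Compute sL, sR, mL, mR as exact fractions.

8/13 40/49 -128/637 716/637

left sensor world pos  = (-6, 5); dL² = 65
right sensor world pos = (-6, 9); dR² = 49
sL = 40/65 = 8/13
sR = 40/49 = 40/49
mL = 1·sL + -1·sR = -128/637
mR = 1/2·sL + 1·sR = 716/637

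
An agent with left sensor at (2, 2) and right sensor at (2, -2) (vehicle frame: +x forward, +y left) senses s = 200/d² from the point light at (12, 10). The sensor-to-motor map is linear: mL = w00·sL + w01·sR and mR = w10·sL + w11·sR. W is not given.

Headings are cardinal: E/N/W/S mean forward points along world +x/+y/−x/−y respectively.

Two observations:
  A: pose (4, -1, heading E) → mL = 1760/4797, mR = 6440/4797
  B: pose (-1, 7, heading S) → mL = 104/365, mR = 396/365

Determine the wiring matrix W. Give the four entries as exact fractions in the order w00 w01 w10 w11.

obs A: pose=(4,-1,E) → sL=200/117, sR=40/41, mL=1760/4797, mR=6440/4797
obs B: pose=(-1,7,S) → sL=100/73, sR=4/5, mL=104/365, mR=396/365
sensor matrix S = [[200/117, 40/41], [100/73, 4/5]]; det S = 10880/350181
solve [mL_A; mL_B] = S·[w00; w01] and [mR_A; mR_B] = S·[w10; w11]:
  w00 = 1/2, w01 = -1/2, w10 = 1/2, w11 = 1/2

1/2 -1/2 1/2 1/2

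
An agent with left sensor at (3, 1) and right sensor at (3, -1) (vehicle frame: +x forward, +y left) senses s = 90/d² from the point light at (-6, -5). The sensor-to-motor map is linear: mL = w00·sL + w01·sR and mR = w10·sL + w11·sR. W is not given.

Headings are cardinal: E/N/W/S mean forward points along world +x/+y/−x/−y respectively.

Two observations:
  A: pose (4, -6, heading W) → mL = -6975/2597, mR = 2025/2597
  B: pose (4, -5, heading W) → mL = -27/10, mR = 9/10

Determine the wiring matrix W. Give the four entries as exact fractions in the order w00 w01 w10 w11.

obs A: pose=(4,-6,W) → sL=90/53, sR=90/49, mL=-6975/2597, mR=2025/2597
obs B: pose=(4,-5,W) → sL=9/5, sR=9/5, mL=-27/10, mR=9/10
sensor matrix S = [[90/53, 90/49], [9/5, 9/5]]; det S = -648/2597
solve [mL_A; mL_B] = S·[w00; w01] and [mR_A; mR_B] = S·[w10; w11]:
  w00 = -1/2, w01 = -1, w10 = 1, w11 = -1/2

-1/2 -1 1 -1/2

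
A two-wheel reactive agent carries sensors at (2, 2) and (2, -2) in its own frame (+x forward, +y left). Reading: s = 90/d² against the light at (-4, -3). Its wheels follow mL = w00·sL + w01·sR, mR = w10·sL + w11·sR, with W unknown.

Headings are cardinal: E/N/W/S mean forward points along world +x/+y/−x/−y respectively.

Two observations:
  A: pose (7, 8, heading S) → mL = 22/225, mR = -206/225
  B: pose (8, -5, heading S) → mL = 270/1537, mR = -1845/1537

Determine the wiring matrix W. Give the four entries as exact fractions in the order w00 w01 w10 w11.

-1/2 1/2 -1 -1

obs A: pose=(7,8,S) → sL=9/25, sR=5/9, mL=22/225, mR=-206/225
obs B: pose=(8,-5,S) → sL=45/106, sR=45/58, mL=270/1537, mR=-1845/1537
sensor matrix S = [[9/25, 5/9], [45/106, 45/58]]; det S = 334/7685
solve [mL_A; mL_B] = S·[w00; w01] and [mR_A; mR_B] = S·[w10; w11]:
  w00 = -1/2, w01 = 1/2, w10 = -1, w11 = -1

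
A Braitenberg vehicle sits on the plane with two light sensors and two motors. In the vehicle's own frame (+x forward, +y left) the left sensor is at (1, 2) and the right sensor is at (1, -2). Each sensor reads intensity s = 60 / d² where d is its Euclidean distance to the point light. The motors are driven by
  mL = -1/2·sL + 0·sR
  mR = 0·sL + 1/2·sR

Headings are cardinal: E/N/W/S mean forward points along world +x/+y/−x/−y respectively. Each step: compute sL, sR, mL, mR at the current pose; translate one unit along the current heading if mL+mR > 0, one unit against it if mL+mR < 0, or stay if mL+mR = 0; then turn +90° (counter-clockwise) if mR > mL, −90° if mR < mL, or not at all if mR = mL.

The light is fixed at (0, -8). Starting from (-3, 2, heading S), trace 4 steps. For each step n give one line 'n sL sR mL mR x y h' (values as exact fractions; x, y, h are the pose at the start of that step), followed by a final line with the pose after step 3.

n=0: pose=(-3,2,S); sL=30/41, sR=30/53; mL=-15/41, mR=15/53; mL+mR=-180/2173 → advance -1; mR−mL=1410/2173 → turn +1·90°
n=1: pose=(-3,3,E); sL=60/173, sR=12/17; mL=-30/173, mR=6/17; mL+mR=528/2941 → advance +1; mR−mL=1548/2941 → turn +1·90°
n=2: pose=(-2,3,N); sL=3/8, sR=5/12; mL=-3/16, mR=5/24; mL+mR=1/48 → advance +1; mR−mL=19/48 → turn +1·90°
n=3: pose=(-2,4,W); sL=60/109, sR=12/41; mL=-30/109, mR=6/41; mL+mR=-576/4469 → advance -1; mR−mL=1884/4469 → turn +1·90°

0 30/41 30/53 -15/41 15/53 -3 2 S
1 60/173 12/17 -30/173 6/17 -3 3 E
2 3/8 5/12 -3/16 5/24 -2 3 N
3 60/109 12/41 -30/109 6/41 -2 4 W
final -1 4 S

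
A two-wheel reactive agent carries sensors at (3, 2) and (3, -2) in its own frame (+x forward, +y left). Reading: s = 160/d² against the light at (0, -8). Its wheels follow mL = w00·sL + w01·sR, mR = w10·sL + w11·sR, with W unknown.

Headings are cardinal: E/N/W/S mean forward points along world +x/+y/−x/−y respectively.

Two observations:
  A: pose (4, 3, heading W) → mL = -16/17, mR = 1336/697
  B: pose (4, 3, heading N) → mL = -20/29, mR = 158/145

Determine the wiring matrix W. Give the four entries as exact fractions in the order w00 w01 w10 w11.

0 -1 1/2 1

obs A: pose=(4,3,W) → sL=80/41, sR=16/17, mL=-16/17, mR=1336/697
obs B: pose=(4,3,N) → sL=4/5, sR=20/29, mL=-20/29, mR=158/145
sensor matrix S = [[80/41, 16/17], [4/5, 20/29]]; det S = 59904/101065
solve [mL_A; mL_B] = S·[w00; w01] and [mR_A; mR_B] = S·[w10; w11]:
  w00 = 0, w01 = -1, w10 = 1/2, w11 = 1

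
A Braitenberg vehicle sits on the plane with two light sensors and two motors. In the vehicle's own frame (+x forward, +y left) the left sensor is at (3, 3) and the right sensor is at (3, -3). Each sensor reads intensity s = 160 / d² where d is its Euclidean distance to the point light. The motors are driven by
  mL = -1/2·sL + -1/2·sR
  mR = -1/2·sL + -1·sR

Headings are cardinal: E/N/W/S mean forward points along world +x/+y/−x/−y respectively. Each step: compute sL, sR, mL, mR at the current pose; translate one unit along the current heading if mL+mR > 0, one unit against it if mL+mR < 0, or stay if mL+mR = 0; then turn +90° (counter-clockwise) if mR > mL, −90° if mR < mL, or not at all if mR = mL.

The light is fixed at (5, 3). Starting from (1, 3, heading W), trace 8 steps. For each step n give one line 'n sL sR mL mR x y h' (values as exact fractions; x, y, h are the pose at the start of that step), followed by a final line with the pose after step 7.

n=0: pose=(1,3,W); sL=80/29, sR=80/29; mL=-80/29, mR=-120/29; mL+mR=-200/29 → advance -1; mR−mL=-40/29 → turn -1·90°
n=1: pose=(2,3,N); sL=32/9, sR=160/9; mL=-32/3, mR=-176/9; mL+mR=-272/9 → advance -1; mR−mL=-80/9 → turn -1·90°
n=2: pose=(2,2,E); sL=40, sR=10; mL=-25, mR=-30; mL+mR=-55 → advance -1; mR−mL=-5 → turn -1·90°
n=3: pose=(1,2,S); sL=160/17, sR=32/13; mL=-1312/221, mR=-1584/221; mL+mR=-2896/221 → advance -1; mR−mL=-16/13 → turn -1·90°
n=4: pose=(1,3,W); sL=80/29, sR=80/29; mL=-80/29, mR=-120/29; mL+mR=-200/29 → advance -1; mR−mL=-40/29 → turn -1·90°
n=5: pose=(2,3,N); sL=32/9, sR=160/9; mL=-32/3, mR=-176/9; mL+mR=-272/9 → advance -1; mR−mL=-80/9 → turn -1·90°
n=6: pose=(2,2,E); sL=40, sR=10; mL=-25, mR=-30; mL+mR=-55 → advance -1; mR−mL=-5 → turn -1·90°
n=7: pose=(1,2,S); sL=160/17, sR=32/13; mL=-1312/221, mR=-1584/221; mL+mR=-2896/221 → advance -1; mR−mL=-16/13 → turn -1·90°

0 80/29 80/29 -80/29 -120/29 1 3 W
1 32/9 160/9 -32/3 -176/9 2 3 N
2 40 10 -25 -30 2 2 E
3 160/17 32/13 -1312/221 -1584/221 1 2 S
4 80/29 80/29 -80/29 -120/29 1 3 W
5 32/9 160/9 -32/3 -176/9 2 3 N
6 40 10 -25 -30 2 2 E
7 160/17 32/13 -1312/221 -1584/221 1 2 S
final 1 3 W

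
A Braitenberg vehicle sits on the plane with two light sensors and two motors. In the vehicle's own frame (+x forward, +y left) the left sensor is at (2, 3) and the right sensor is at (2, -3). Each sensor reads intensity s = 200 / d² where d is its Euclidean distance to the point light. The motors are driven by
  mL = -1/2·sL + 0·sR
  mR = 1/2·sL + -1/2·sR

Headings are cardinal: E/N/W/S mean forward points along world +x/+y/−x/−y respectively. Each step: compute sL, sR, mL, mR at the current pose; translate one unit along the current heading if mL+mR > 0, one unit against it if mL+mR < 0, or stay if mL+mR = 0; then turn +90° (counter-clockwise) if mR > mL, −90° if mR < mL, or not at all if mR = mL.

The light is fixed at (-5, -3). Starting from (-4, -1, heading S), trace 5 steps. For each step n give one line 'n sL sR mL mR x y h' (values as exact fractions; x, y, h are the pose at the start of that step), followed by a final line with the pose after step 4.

0 25/2 50 -25/4 -75/4 -4 -1 S
1 200 200/37 -100 3600/37 -4 0 W
2 100/13 100 -50/13 -600/13 -3 0 S
3 200 200/49 -100 4800/49 -3 1 W
4 5 50 -5/2 -45/2 -2 1 S
final -2 2 W

n=0: pose=(-4,-1,S); sL=25/2, sR=50; mL=-25/4, mR=-75/4; mL+mR=-25 → advance -1; mR−mL=-25/2 → turn -1·90°
n=1: pose=(-4,0,W); sL=200, sR=200/37; mL=-100, mR=3600/37; mL+mR=-100/37 → advance -1; mR−mL=7300/37 → turn +1·90°
n=2: pose=(-3,0,S); sL=100/13, sR=100; mL=-50/13, mR=-600/13; mL+mR=-50 → advance -1; mR−mL=-550/13 → turn -1·90°
n=3: pose=(-3,1,W); sL=200, sR=200/49; mL=-100, mR=4800/49; mL+mR=-100/49 → advance -1; mR−mL=9700/49 → turn +1·90°
n=4: pose=(-2,1,S); sL=5, sR=50; mL=-5/2, mR=-45/2; mL+mR=-25 → advance -1; mR−mL=-20 → turn -1·90°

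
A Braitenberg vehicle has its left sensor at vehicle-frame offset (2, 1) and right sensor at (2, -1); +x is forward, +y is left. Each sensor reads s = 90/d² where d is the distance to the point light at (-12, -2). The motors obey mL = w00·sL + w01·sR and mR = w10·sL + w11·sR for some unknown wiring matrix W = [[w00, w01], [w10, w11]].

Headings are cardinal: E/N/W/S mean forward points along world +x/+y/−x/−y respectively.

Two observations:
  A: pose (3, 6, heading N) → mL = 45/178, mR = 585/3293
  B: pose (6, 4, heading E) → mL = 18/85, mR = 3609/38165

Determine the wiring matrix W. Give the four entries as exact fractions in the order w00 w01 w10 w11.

obs A: pose=(3,6,N) → sL=45/148, sR=45/178, mL=45/178, mR=585/3293
obs B: pose=(6,4,E) → sL=90/449, sR=18/85, mL=18/85, mR=3609/38165
sensor matrix S = [[45/148, 45/178], [90/449, 18/85]]; det S = 689391/50270938
solve [mL_A; mL_B] = S·[w00; w01] and [mR_A; mR_B] = S·[w10; w11]:
  w00 = 0, w01 = 1, w10 = 1, w11 = -1/2

0 1 1 -1/2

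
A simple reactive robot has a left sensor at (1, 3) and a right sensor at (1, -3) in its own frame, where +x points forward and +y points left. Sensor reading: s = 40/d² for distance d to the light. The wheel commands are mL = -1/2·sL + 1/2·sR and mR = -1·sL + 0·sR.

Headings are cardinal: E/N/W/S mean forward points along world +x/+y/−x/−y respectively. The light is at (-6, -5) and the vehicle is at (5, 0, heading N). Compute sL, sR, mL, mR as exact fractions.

2/5 5/29 -33/290 -2/5

left sensor world pos  = (2, 1); dL² = 100
right sensor world pos = (8, 1); dR² = 232
sL = 40/100 = 2/5
sR = 40/232 = 5/29
mL = -1/2·sL + 1/2·sR = -33/290
mR = -1·sL + 0·sR = -2/5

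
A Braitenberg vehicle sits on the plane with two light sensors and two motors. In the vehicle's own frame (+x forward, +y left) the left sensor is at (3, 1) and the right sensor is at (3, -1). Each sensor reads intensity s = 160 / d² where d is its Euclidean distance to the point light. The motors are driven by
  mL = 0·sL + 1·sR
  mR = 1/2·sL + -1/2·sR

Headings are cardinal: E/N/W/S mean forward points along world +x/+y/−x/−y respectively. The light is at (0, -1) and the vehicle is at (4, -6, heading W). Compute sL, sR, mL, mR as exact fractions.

160/37 160/17 160/17 -1600/629

left sensor world pos  = (1, -7); dL² = 37
right sensor world pos = (1, -5); dR² = 17
sL = 160/37 = 160/37
sR = 160/17 = 160/17
mL = 0·sL + 1·sR = 160/17
mR = 1/2·sL + -1/2·sR = -1600/629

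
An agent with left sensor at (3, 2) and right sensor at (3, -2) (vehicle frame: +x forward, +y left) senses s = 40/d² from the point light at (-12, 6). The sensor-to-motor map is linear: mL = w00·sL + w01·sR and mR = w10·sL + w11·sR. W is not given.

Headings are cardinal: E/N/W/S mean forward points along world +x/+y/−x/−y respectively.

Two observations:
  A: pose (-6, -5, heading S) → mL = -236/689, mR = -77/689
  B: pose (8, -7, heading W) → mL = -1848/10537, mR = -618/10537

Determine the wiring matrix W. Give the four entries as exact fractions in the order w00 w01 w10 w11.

obs A: pose=(-6,-5,S) → sL=2/13, sR=10/53, mL=-236/689, mR=-77/689
obs B: pose=(8,-7,W) → sL=20/257, sR=4/41, mL=-1848/10537, mR=-618/10537
sensor matrix S = [[2/13, 10/53], [20/257, 4/41]]; det S = 2368/7259993
solve [mL_A; mL_B] = S·[w00; w01] and [mR_A; mR_B] = S·[w10; w11]:
  w00 = -1, w01 = -1, w10 = 1/2, w11 = -1

-1 -1 1/2 -1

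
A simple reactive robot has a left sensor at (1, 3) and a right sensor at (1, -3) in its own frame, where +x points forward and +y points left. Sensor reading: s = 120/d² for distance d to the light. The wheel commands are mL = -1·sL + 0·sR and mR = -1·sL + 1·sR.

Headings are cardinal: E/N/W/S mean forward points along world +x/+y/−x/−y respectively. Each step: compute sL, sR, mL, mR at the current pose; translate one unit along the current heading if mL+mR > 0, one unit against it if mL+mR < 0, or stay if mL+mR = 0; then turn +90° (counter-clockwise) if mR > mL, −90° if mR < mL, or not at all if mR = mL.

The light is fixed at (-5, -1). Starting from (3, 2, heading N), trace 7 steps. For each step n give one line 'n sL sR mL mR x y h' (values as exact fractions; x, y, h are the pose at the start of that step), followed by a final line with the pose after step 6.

0 120/41 120/137 -120/41 -11520/5617 3 2 N
1 12/5 60/37 -12/5 -144/185 3 1 W
2 24/29 120/37 -24/29 2592/1073 4 1 S
3 30/29 15/13 -30/29 45/377 4 0 E
4 120/29 24/25 -120/29 -2304/725 3 0 N
5 60/29 60/29 -60/29 0 3 -1 W
6 24/29 120/37 -24/29 2592/1073 4 -1 S
final 4 -2 E

n=0: pose=(3,2,N); sL=120/41, sR=120/137; mL=-120/41, mR=-11520/5617; mL+mR=-27960/5617 → advance -1; mR−mL=120/137 → turn +1·90°
n=1: pose=(3,1,W); sL=12/5, sR=60/37; mL=-12/5, mR=-144/185; mL+mR=-588/185 → advance -1; mR−mL=60/37 → turn +1·90°
n=2: pose=(4,1,S); sL=24/29, sR=120/37; mL=-24/29, mR=2592/1073; mL+mR=1704/1073 → advance +1; mR−mL=120/37 → turn +1·90°
n=3: pose=(4,0,E); sL=30/29, sR=15/13; mL=-30/29, mR=45/377; mL+mR=-345/377 → advance -1; mR−mL=15/13 → turn +1·90°
n=4: pose=(3,0,N); sL=120/29, sR=24/25; mL=-120/29, mR=-2304/725; mL+mR=-5304/725 → advance -1; mR−mL=24/25 → turn +1·90°
n=5: pose=(3,-1,W); sL=60/29, sR=60/29; mL=-60/29, mR=0; mL+mR=-60/29 → advance -1; mR−mL=60/29 → turn +1·90°
n=6: pose=(4,-1,S); sL=24/29, sR=120/37; mL=-24/29, mR=2592/1073; mL+mR=1704/1073 → advance +1; mR−mL=120/37 → turn +1·90°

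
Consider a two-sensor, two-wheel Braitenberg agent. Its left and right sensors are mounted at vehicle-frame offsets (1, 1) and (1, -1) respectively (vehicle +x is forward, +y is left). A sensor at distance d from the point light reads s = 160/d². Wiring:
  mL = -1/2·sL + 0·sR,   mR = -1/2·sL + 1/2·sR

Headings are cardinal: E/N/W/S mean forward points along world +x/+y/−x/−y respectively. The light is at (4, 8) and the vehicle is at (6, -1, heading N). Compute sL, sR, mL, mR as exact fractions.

left sensor world pos  = (5, 0); dL² = 65
right sensor world pos = (7, 0); dR² = 73
sL = 160/65 = 32/13
sR = 160/73 = 160/73
mL = -1/2·sL + 0·sR = -16/13
mR = -1/2·sL + 1/2·sR = -128/949

32/13 160/73 -16/13 -128/949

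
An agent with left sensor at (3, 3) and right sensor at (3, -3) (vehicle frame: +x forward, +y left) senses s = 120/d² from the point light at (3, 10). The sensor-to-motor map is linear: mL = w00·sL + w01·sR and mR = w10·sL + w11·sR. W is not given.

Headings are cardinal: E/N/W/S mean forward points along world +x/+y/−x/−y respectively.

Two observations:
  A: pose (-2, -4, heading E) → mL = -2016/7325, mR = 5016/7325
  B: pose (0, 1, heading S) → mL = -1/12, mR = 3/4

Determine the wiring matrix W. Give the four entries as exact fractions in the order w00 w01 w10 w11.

obs A: pose=(-2,-4,E) → sL=24/25, sR=120/293, mL=-2016/7325, mR=5016/7325
obs B: pose=(0,1,S) → sL=5/6, sR=2/3, mL=-1/12, mR=3/4
sensor matrix S = [[24/25, 120/293], [5/6, 2/3]]; det S = 2188/7325
solve [mL_A; mL_B] = S·[w00; w01] and [mR_A; mR_B] = S·[w10; w11]:
  w00 = -1/2, w01 = 1/2, w10 = 1/2, w11 = 1/2

-1/2 1/2 1/2 1/2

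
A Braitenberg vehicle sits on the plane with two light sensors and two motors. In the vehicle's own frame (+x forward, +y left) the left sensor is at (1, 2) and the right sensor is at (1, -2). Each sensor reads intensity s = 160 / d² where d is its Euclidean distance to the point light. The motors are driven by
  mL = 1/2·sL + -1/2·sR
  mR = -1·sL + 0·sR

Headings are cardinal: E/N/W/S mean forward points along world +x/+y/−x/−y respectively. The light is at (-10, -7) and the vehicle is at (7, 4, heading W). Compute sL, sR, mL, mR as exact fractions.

160/337 32/85 1408/28645 -160/337

left sensor world pos  = (6, 2); dL² = 337
right sensor world pos = (6, 6); dR² = 425
sL = 160/337 = 160/337
sR = 160/425 = 32/85
mL = 1/2·sL + -1/2·sR = 1408/28645
mR = -1·sL + 0·sR = -160/337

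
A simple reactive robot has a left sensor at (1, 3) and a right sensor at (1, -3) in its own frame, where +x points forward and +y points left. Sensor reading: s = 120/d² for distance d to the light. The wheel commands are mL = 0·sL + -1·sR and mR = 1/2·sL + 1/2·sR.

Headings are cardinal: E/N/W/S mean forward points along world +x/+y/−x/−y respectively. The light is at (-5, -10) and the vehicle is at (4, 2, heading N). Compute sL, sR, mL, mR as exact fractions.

left sensor world pos  = (1, 3); dL² = 205
right sensor world pos = (7, 3); dR² = 313
sL = 120/205 = 24/41
sR = 120/313 = 120/313
mL = 0·sL + -1·sR = -120/313
mR = 1/2·sL + 1/2·sR = 6216/12833

24/41 120/313 -120/313 6216/12833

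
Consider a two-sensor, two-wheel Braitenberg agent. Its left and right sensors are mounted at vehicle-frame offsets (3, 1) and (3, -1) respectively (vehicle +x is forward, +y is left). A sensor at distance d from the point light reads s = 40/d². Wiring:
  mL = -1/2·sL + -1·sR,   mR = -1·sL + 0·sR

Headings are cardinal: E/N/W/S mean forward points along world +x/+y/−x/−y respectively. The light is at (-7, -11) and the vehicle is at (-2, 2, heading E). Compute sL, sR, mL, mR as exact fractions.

2/13 5/26 -7/26 -2/13

left sensor world pos  = (1, 3); dL² = 260
right sensor world pos = (1, 1); dR² = 208
sL = 40/260 = 2/13
sR = 40/208 = 5/26
mL = -1/2·sL + -1·sR = -7/26
mR = -1·sL + 0·sR = -2/13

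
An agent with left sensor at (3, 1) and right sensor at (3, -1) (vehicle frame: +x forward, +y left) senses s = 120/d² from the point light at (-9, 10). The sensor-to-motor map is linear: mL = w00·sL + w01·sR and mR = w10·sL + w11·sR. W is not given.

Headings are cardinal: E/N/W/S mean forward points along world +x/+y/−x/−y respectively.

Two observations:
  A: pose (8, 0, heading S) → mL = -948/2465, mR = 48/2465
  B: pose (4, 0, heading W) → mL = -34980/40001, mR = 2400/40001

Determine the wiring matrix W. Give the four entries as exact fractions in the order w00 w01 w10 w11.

obs A: pose=(8,0,S) → sL=120/493, sR=24/85, mL=-948/2465, mR=48/2465
obs B: pose=(4,0,W) → sL=120/221, sR=120/181, mL=-34980/40001, mR=2400/40001
sensor matrix S = [[120/493, 24/85], [120/221, 120/181]]; det S = 158976/19720493
solve [mL_A; mL_B] = S·[w00; w01] and [mR_A; mR_B] = S·[w10; w11]:
  w00 = -1, w01 = -1/2, w10 = -1/2, w11 = 1/2

-1 -1/2 -1/2 1/2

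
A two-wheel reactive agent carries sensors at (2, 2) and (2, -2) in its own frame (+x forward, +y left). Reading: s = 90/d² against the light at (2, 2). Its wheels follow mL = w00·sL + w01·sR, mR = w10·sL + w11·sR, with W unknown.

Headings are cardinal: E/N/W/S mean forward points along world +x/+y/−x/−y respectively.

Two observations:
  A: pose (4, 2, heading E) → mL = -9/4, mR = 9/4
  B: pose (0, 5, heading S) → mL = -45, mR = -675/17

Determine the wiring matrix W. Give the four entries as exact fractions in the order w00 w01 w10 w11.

-1/2 0 -1/2 1

obs A: pose=(4,2,E) → sL=9/2, sR=9/2, mL=-9/4, mR=9/4
obs B: pose=(0,5,S) → sL=90, sR=90/17, mL=-45, mR=-675/17
sensor matrix S = [[9/2, 9/2], [90, 90/17]]; det S = -6480/17
solve [mL_A; mL_B] = S·[w00; w01] and [mR_A; mR_B] = S·[w10; w11]:
  w00 = -1/2, w01 = 0, w10 = -1/2, w11 = 1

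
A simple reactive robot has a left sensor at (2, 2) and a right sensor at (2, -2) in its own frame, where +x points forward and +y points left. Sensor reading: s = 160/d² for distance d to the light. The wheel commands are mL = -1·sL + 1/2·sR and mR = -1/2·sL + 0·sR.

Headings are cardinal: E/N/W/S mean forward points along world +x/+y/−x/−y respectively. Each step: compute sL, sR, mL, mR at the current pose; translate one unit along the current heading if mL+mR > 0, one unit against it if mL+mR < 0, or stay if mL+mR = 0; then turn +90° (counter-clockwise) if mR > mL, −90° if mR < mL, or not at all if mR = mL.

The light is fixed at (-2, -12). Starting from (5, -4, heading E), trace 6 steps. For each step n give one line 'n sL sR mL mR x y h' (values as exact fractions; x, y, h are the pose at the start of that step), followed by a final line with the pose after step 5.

n=0: pose=(5,-4,E); sL=160/181, sR=160/117; mL=-4240/21177, mR=-80/181; mL+mR=-13600/21177 → advance -1; mR−mL=-5120/21177 → turn -1·90°
n=1: pose=(4,-4,S); sL=8/5, sR=40/13; mL=-4/65, mR=-4/5; mL+mR=-56/65 → advance -1; mR−mL=-48/65 → turn -1·90°
n=2: pose=(4,-3,W); sL=32/13, sR=160/137; mL=-3344/1781, mR=-16/13; mL+mR=-5536/1781 → advance -1; mR−mL=1152/1781 → turn +1·90°
n=3: pose=(5,-3,S); sL=16/13, sR=80/37; mL=-72/481, mR=-8/13; mL+mR=-368/481 → advance -1; mR−mL=-224/481 → turn -1·90°
n=4: pose=(5,-2,W); sL=160/89, sR=160/169; mL=-19920/15041, mR=-80/89; mL+mR=-33440/15041 → advance -1; mR−mL=6400/15041 → turn +1·90°
n=5: pose=(6,-2,S); sL=40/41, sR=8/5; mL=-36/205, mR=-20/41; mL+mR=-136/205 → advance -1; mR−mL=-64/205 → turn -1·90°

0 160/181 160/117 -4240/21177 -80/181 5 -4 E
1 8/5 40/13 -4/65 -4/5 4 -4 S
2 32/13 160/137 -3344/1781 -16/13 4 -3 W
3 16/13 80/37 -72/481 -8/13 5 -3 S
4 160/89 160/169 -19920/15041 -80/89 5 -2 W
5 40/41 8/5 -36/205 -20/41 6 -2 S
final 6 -1 W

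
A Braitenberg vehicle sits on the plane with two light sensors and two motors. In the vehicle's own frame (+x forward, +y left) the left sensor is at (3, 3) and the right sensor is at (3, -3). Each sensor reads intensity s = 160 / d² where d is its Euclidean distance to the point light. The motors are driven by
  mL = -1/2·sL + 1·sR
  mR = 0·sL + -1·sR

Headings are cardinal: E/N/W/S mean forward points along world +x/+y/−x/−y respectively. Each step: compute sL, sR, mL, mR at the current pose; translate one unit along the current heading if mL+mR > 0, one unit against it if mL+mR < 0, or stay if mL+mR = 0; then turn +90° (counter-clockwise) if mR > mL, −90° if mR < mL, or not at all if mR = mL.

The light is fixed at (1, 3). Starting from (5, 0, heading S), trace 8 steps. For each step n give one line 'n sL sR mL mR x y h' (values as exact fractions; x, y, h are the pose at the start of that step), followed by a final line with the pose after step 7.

n=0: pose=(5,0,S); sL=32/17, sR=160/37; mL=2128/629, mR=-160/37; mL+mR=-16/17 → advance -1; mR−mL=-4848/629 → turn -1·90°
n=1: pose=(5,1,W); sL=80/13, sR=80; mL=1000/13, mR=-80; mL+mR=-40/13 → advance -1; mR−mL=-2040/13 → turn -1·90°
n=2: pose=(6,1,N); sL=32, sR=32/13; mL=-176/13, mR=-32/13; mL+mR=-16 → advance -1; mR−mL=144/13 → turn +1·90°
n=3: pose=(6,0,W); sL=4, sR=40; mL=38, mR=-40; mL+mR=-2 → advance -1; mR−mL=-78 → turn -1·90°
n=4: pose=(7,0,N); sL=160/9, sR=160/81; mL=-560/81, mR=-160/81; mL+mR=-80/9 → advance -1; mR−mL=400/81 → turn +1·90°
n=5: pose=(7,-1,W); sL=80/29, sR=16; mL=424/29, mR=-16; mL+mR=-40/29 → advance -1; mR−mL=-888/29 → turn -1·90°
n=6: pose=(8,-1,N); sL=160/17, sR=160/101; mL=-5360/1717, mR=-160/101; mL+mR=-80/17 → advance -1; mR−mL=2640/1717 → turn +1·90°
n=7: pose=(8,-2,W); sL=2, sR=8; mL=7, mR=-8; mL+mR=-1 → advance -1; mR−mL=-15 → turn -1·90°

0 32/17 160/37 2128/629 -160/37 5 0 S
1 80/13 80 1000/13 -80 5 1 W
2 32 32/13 -176/13 -32/13 6 1 N
3 4 40 38 -40 6 0 W
4 160/9 160/81 -560/81 -160/81 7 0 N
5 80/29 16 424/29 -16 7 -1 W
6 160/17 160/101 -5360/1717 -160/101 8 -1 N
7 2 8 7 -8 8 -2 W
final 9 -2 N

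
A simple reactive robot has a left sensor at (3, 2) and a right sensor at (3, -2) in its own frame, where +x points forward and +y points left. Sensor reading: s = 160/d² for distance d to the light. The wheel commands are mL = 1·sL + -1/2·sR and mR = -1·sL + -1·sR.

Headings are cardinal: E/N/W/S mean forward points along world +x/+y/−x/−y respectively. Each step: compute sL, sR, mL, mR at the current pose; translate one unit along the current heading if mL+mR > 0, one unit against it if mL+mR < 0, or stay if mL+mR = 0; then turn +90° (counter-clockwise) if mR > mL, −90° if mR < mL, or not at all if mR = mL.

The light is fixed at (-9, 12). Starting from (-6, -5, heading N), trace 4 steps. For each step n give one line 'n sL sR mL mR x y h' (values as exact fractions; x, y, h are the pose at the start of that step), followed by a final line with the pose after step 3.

0 160/197 160/221 19600/43537 -66880/43537 -6 -5 N
1 40/73 40/109 2900/7957 -7280/7957 -6 -6 E
2 160/457 160/441 34000/201537 -143680/201537 -7 -6 S
3 80/181 80/113 1800/20453 -23520/20453 -7 -5 W
final -6 -5 N

n=0: pose=(-6,-5,N); sL=160/197, sR=160/221; mL=19600/43537, mR=-66880/43537; mL+mR=-240/221 → advance -1; mR−mL=-86480/43537 → turn -1·90°
n=1: pose=(-6,-6,E); sL=40/73, sR=40/109; mL=2900/7957, mR=-7280/7957; mL+mR=-60/109 → advance -1; mR−mL=-10180/7957 → turn -1·90°
n=2: pose=(-7,-6,S); sL=160/457, sR=160/441; mL=34000/201537, mR=-143680/201537; mL+mR=-80/147 → advance -1; mR−mL=-177680/201537 → turn -1·90°
n=3: pose=(-7,-5,W); sL=80/181, sR=80/113; mL=1800/20453, mR=-23520/20453; mL+mR=-120/113 → advance -1; mR−mL=-25320/20453 → turn -1·90°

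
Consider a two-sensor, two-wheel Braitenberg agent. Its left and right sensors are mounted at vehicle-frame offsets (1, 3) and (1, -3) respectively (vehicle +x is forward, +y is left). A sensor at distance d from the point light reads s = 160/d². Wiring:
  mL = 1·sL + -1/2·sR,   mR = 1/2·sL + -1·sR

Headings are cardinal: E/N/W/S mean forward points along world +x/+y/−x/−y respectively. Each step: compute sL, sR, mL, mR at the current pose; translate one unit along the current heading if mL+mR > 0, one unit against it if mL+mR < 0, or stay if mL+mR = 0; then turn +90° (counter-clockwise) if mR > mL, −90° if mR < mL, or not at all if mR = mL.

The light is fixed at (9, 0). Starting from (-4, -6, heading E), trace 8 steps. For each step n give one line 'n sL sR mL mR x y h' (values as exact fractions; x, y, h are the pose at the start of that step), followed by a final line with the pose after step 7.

n=0: pose=(-4,-6,E); sL=160/153, sR=32/45; mL=176/255, mR=-16/85; mL+mR=128/255 → advance +1; mR−mL=-224/255 → turn -1·90°
n=1: pose=(-3,-6,S); sL=16/13, sR=80/137; mL=1672/1781, mR=56/1781; mL+mR=1728/1781 → advance +1; mR−mL=-1616/1781 → turn -1·90°
n=2: pose=(-3,-7,W); sL=160/269, sR=32/37; mL=1616/9953, mR=-5648/9953; mL+mR=-4032/9953 → advance -1; mR−mL=-7264/9953 → turn -1·90°
n=3: pose=(-2,-7,N); sL=20/29, sR=8/5; mL=-16/145, mR=-182/145; mL+mR=-198/145 → advance -1; mR−mL=-166/145 → turn -1·90°
n=4: pose=(-2,-8,E); sL=32/25, sR=160/221; mL=5072/5525, mR=-464/5525; mL+mR=4608/5525 → advance +1; mR−mL=-5536/5525 → turn -1·90°
n=5: pose=(-1,-8,S); sL=16/13, sR=16/25; mL=296/325, mR=-8/325; mL+mR=288/325 → advance +1; mR−mL=-304/325 → turn -1·90°
n=6: pose=(-1,-9,W); sL=32/53, sR=160/157; mL=784/8321, mR=-5968/8321; mL+mR=-5184/8321 → advance -1; mR−mL=-6752/8321 → turn -1·90°
n=7: pose=(0,-9,N); sL=10/13, sR=8/5; mL=-2/65, mR=-79/65; mL+mR=-81/65 → advance -1; mR−mL=-77/65 → turn -1·90°

0 160/153 32/45 176/255 -16/85 -4 -6 E
1 16/13 80/137 1672/1781 56/1781 -3 -6 S
2 160/269 32/37 1616/9953 -5648/9953 -3 -7 W
3 20/29 8/5 -16/145 -182/145 -2 -7 N
4 32/25 160/221 5072/5525 -464/5525 -2 -8 E
5 16/13 16/25 296/325 -8/325 -1 -8 S
6 32/53 160/157 784/8321 -5968/8321 -1 -9 W
7 10/13 8/5 -2/65 -79/65 0 -9 N
final 0 -10 E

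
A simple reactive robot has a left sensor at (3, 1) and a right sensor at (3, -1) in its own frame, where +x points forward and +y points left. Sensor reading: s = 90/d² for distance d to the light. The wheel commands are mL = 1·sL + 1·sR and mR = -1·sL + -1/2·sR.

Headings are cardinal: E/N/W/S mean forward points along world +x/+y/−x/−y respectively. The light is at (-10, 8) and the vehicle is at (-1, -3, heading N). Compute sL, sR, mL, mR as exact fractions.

left sensor world pos  = (-2, 0); dL² = 128
right sensor world pos = (0, 0); dR² = 164
sL = 90/128 = 45/64
sR = 90/164 = 45/82
mL = 1·sL + 1·sR = 3285/2624
mR = -1·sL + -1/2·sR = -2565/2624

45/64 45/82 3285/2624 -2565/2624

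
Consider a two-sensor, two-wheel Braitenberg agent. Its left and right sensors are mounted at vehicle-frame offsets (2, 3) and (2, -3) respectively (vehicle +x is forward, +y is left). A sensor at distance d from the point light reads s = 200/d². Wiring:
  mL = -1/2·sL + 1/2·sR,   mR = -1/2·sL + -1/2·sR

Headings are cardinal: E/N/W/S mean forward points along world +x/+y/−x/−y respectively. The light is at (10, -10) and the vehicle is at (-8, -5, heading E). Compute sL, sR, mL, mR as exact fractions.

left sensor world pos  = (-6, -2); dL² = 320
right sensor world pos = (-6, -8); dR² = 260
sL = 200/320 = 5/8
sR = 200/260 = 10/13
mL = -1/2·sL + 1/2·sR = 15/208
mR = -1/2·sL + -1/2·sR = -145/208

5/8 10/13 15/208 -145/208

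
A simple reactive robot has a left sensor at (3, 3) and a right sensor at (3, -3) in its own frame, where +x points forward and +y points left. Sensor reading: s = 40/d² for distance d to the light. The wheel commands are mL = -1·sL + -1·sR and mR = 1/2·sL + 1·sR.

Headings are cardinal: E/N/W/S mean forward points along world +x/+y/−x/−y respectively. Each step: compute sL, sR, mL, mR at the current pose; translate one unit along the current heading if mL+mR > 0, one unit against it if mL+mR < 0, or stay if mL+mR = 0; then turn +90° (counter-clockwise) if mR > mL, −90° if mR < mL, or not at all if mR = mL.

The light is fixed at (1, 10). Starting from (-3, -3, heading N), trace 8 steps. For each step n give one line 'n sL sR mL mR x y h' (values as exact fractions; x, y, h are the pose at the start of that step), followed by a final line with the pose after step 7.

n=0: pose=(-3,-3,N); sL=40/149, sR=40/101; mL=-10000/15049, mR=7980/15049; mL+mR=-20/149 → advance -1; mR−mL=17980/15049 → turn +1·90°
n=1: pose=(-3,-4,W); sL=20/169, sR=4/17; mL=-1016/2873, mR=846/2873; mL+mR=-10/169 → advance -1; mR−mL=1862/2873 → turn +1·90°
n=2: pose=(-2,-4,S); sL=40/289, sR=8/65; mL=-4912/18785, mR=3612/18785; mL+mR=-20/289 → advance -1; mR−mL=8524/18785 → turn +1·90°
n=3: pose=(-2,-3,E); sL=2/5, sR=5/32; mL=-89/160, mR=57/160; mL+mR=-1/5 → advance -1; mR−mL=73/80 → turn +1·90°
n=4: pose=(-3,-3,N); sL=40/149, sR=40/101; mL=-10000/15049, mR=7980/15049; mL+mR=-20/149 → advance -1; mR−mL=17980/15049 → turn +1·90°
n=5: pose=(-3,-4,W); sL=20/169, sR=4/17; mL=-1016/2873, mR=846/2873; mL+mR=-10/169 → advance -1; mR−mL=1862/2873 → turn +1·90°
n=6: pose=(-2,-4,S); sL=40/289, sR=8/65; mL=-4912/18785, mR=3612/18785; mL+mR=-20/289 → advance -1; mR−mL=8524/18785 → turn +1·90°
n=7: pose=(-2,-3,E); sL=2/5, sR=5/32; mL=-89/160, mR=57/160; mL+mR=-1/5 → advance -1; mR−mL=73/80 → turn +1·90°

0 40/149 40/101 -10000/15049 7980/15049 -3 -3 N
1 20/169 4/17 -1016/2873 846/2873 -3 -4 W
2 40/289 8/65 -4912/18785 3612/18785 -2 -4 S
3 2/5 5/32 -89/160 57/160 -2 -3 E
4 40/149 40/101 -10000/15049 7980/15049 -3 -3 N
5 20/169 4/17 -1016/2873 846/2873 -3 -4 W
6 40/289 8/65 -4912/18785 3612/18785 -2 -4 S
7 2/5 5/32 -89/160 57/160 -2 -3 E
final -3 -3 N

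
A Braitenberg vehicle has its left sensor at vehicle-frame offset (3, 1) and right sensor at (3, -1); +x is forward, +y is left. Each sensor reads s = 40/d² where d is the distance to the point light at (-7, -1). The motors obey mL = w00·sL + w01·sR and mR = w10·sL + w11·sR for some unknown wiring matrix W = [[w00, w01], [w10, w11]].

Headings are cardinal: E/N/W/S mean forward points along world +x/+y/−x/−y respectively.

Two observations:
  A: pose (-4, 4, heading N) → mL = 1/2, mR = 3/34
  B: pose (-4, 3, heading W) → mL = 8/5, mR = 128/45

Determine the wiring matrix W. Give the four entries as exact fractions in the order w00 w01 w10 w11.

obs A: pose=(-4,4,N) → sL=10/17, sR=1/2, mL=1/2, mR=3/34
obs B: pose=(-4,3,W) → sL=40/9, sR=8/5, mL=8/5, mR=128/45
sensor matrix S = [[10/17, 1/2], [40/9, 8/5]]; det S = -196/153
solve [mL_A; mL_B] = S·[w00; w01] and [mR_A; mR_B] = S·[w10; w11]:
  w00 = 0, w01 = 1, w10 = 1, w11 = -1

0 1 1 -1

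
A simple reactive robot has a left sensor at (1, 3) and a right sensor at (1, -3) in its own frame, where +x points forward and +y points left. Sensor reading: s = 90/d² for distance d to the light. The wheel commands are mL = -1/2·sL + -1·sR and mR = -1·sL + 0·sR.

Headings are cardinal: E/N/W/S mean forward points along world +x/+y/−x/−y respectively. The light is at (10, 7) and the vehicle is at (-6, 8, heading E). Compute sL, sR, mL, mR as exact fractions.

90/241 90/229 -31995/55189 -90/241

left sensor world pos  = (-5, 11); dL² = 241
right sensor world pos = (-5, 5); dR² = 229
sL = 90/241 = 90/241
sR = 90/229 = 90/229
mL = -1/2·sL + -1·sR = -31995/55189
mR = -1·sL + 0·sR = -90/241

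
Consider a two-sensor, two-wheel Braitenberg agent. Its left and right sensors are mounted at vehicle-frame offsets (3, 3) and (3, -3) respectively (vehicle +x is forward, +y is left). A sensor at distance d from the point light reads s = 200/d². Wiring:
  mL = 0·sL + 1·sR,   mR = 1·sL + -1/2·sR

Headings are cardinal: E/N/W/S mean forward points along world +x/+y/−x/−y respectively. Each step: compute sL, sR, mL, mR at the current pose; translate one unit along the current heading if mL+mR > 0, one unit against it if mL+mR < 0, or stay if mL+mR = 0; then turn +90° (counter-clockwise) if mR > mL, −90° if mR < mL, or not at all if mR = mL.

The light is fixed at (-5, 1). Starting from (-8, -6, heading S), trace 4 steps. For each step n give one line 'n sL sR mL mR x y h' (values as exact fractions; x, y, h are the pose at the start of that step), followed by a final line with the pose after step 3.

0 2 25/17 25/17 43/34 -8 -6 S
1 200/157 200/61 200/61 -3500/9577 -8 -7 W
2 100/37 100/13 100/13 -550/481 -9 -7 N
3 200/17 200/101 200/101 18500/1717 -9 -6 E
final -8 -6 N

n=0: pose=(-8,-6,S); sL=2, sR=25/17; mL=25/17, mR=43/34; mL+mR=93/34 → advance +1; mR−mL=-7/34 → turn -1·90°
n=1: pose=(-8,-7,W); sL=200/157, sR=200/61; mL=200/61, mR=-3500/9577; mL+mR=27900/9577 → advance +1; mR−mL=-34900/9577 → turn -1·90°
n=2: pose=(-9,-7,N); sL=100/37, sR=100/13; mL=100/13, mR=-550/481; mL+mR=3150/481 → advance +1; mR−mL=-4250/481 → turn -1·90°
n=3: pose=(-9,-6,E); sL=200/17, sR=200/101; mL=200/101, mR=18500/1717; mL+mR=21900/1717 → advance +1; mR−mL=15100/1717 → turn +1·90°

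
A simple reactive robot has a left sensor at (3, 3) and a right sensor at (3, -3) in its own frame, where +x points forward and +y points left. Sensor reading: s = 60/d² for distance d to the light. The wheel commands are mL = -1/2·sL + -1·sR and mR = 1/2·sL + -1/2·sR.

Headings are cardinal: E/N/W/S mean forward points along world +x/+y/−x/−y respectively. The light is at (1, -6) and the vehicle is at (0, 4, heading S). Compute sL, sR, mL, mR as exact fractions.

left sensor world pos  = (3, 1); dL² = 53
right sensor world pos = (-3, 1); dR² = 65
sL = 60/53 = 60/53
sR = 60/65 = 12/13
mL = -1/2·sL + -1·sR = -1026/689
mR = 1/2·sL + -1/2·sR = 72/689

60/53 12/13 -1026/689 72/689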